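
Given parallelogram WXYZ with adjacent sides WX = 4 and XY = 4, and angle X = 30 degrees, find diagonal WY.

The diagonal of a parallelogram can be found by treating two adjacent sides and the diagonal as a triangle.
Applying the law of cosines with sides 4, 4 and included angle 30°:
d^2 = 16 + 16 - 32*cos(30°) = 32 - 16*sqrt(3)
d = 4*sqrt(2 - sqrt(3))

4*sqrt(2 - sqrt(3))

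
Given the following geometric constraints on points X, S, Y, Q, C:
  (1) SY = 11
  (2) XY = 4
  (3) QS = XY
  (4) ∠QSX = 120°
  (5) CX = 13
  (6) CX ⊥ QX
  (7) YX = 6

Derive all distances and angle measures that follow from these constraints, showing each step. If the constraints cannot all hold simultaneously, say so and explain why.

These constraints are not satisfiable: (2) XY = 4 and (7) YX = 6 assign two different lengths to the same segment. No planar figure meets all of them, so nothing further can be derived.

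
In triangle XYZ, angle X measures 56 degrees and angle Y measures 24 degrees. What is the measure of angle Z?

The interior angles sum to 180°: angle Z = 180 - 56 - 24 = 100°.
The triangle is obtuse (angles 56°, 24°, 100°).

100 degrees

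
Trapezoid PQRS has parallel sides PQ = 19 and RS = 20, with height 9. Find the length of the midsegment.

midsegment = (19 + 20) / 2 = 39 / 2 = 39/2

39/2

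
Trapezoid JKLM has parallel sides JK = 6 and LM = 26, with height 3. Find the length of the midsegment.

The midsegment (median) of a trapezoid connects the midpoints of the non-parallel sides.
Its length is the average of the two bases: (6 + 26) / 2 = 16.

16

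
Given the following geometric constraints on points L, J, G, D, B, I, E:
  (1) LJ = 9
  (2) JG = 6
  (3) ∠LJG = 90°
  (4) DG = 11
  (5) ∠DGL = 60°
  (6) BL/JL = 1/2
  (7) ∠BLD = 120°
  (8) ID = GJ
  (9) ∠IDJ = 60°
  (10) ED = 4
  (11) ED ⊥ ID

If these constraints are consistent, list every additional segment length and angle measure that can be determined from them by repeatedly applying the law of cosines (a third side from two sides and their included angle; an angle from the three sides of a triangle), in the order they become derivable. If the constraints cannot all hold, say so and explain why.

The constraints are consistent. Derivable facts, in order:
After 1 step:
- IE = 2·√13
- LG = 3·√13
After 2 steps:
- LD ≈ 10.91
- ∠DEI = 56.31°
- ∠DIE = 33.69°
- ∠GLJ = 33.69°
- ∠JGL = 56.31°
After 3 steps:
- DB ≈ 13.72
- ∠DLG = 60.83°
- ∠GDL = 59.17°
After 4 steps:
- ∠BDL = 16.5°
- ∠DBL = 43.5°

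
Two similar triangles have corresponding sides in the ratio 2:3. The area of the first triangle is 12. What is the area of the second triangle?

For similar figures, the area ratio equals the square of the side ratio.
Side ratio (the first triangle to the second triangle) = 2:3, so area ratio = 2^2:3^2 = 4:9.
If the area of the first triangle is 12, then the area of the second triangle = 12 * (9/4) = 27.

27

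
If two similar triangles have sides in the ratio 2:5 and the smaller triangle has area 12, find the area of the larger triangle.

For similar figures, the area ratio equals the square of the side ratio.
Side ratio (the smaller triangle to the larger triangle) = 2:5, so area ratio = 2^2:5^2 = 4:25.
If the area of the smaller triangle is 12, then the area of the larger triangle = 12 * (25/4) = 75.

75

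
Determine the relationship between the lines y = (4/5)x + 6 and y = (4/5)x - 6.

Slope of line 1: m1 = 4/5
Slope of line 2: m2 = 4/5
Since m1 = m2 = 4/5, the lines are parallel.

Parallel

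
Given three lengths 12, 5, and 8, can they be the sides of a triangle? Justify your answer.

Yes.
The triangle inequality requires that the sum of any two sides exceeds the third.
Here 5 + 8 = 13 > 12, so the condition is met.

Yes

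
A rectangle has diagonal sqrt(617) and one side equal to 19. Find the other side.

The diagonal of a rectangle forms a right triangle with the two sides.
Rearranging the Pythagorean theorem: missing side = sqrt(d^2 - known^2).
= sqrt(617 - 361) = sqrt(256) = 16.

16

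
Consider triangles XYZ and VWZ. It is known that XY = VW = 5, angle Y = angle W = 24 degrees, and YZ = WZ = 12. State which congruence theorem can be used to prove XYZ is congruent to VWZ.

The given information provides:
XY = VW = 5, angle Y = angle W = 24 degrees, and YZ = WZ = 12
This matches the SAS congruence theorem.
Two pairs of corresponding sides and the included angle are equal (Side-Angle-Side).

SAS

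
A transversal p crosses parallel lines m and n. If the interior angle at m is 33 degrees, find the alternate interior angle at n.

Alternate interior angles formed by parallel lines and a transversal are equal.
The given angle is 33 degrees.
The alternate interior angle = 33 degrees.

33 degrees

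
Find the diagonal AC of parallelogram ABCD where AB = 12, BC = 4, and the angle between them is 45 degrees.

The diagonal of a parallelogram can be found by treating two adjacent sides and the diagonal as a triangle.
Applying the law of cosines with sides 12, 4 and included angle 45°:
d^2 = 144 + 16 - 96*cos(45°) = 160 - 48*sqrt(2)
d = 4*sqrt(10 - 3*sqrt(2))

4*sqrt(10 - 3*sqrt(2))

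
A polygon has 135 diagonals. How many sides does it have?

Using d = n(n - 3)/2, we solve 135 = n(n - 3)/2.
So n(n - 3) = 270.
Testing n = 18: 18 * 15 = 270 = 270. Correct.
The polygon has 18 sides.

18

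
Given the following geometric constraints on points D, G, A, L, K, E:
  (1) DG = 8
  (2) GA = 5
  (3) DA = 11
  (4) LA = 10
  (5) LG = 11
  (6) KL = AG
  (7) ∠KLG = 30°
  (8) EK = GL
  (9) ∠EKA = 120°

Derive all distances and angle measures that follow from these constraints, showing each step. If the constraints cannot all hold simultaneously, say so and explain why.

The constraints are consistent.

From the given relations:
  KL = AG = 5
  EK = GL = 11

Step 1: From GL = 11, LK = 5, and ∠GLK = 30°, by the law of cosines:
  GK² = GL² + LK² - 2·GL·LK·cos(30°) = 121 + 25 - 95.26 = 50.74
  GK ≈ 7.12

Step 2: From DA = 11, DG = 8, AG = 5, by the inverse law of cosines:
  cos(∠ADG) = (DA² + DG² - AG²) / (2·DA·DG)
  ∠ADG = 24.62°

Step 3: From GA = 5, GD = 8, AD = 11, by the inverse law of cosines:
  cos(∠AGD) = (GA² + GD² - AD²) / (2·GA·GD)
  ∠AGD = 113.58°

Step 4: From GA = 5, GL = 11, AL = 10, by the inverse law of cosines:
  cos(∠AGL) = (GA² + GL² - AL²) / (2·GA·GL)
  ∠AGL = 65.28°

Step 5: From AD = 11, AG = 5, DG = 8, by the inverse law of cosines:
  cos(∠DAG) = (AD² + AG² - DG²) / (2·AD·AG)
  ∠DAG = 41.8°

Step 6: From AG = 5, AL = 10, GL = 11, by the inverse law of cosines:
  cos(∠GAL) = (AG² + AL² - GL²) / (2·AG·AL)
  ∠GAL = 87.71°

Step 7: From LA = 10, LG = 11, AG = 5, by the inverse law of cosines:
  cos(∠ALG) = (LA² + LG² - AG²) / (2·LA·LG)
  ∠ALG = 27.01°

Step 8: From GK = 7.12, GL = 11, KL = 5, by the inverse law of cosines:
  cos(∠KGL) = (GK² + GL² - KL²) / (2·GK·GL)
  ∠KGL = 20.55°

Step 9: From KG = 7.12, KL = 5, GL = 11, by the inverse law of cosines:
  cos(∠GKL) = (KG² + KL² - GL²) / (2·KG·KL)
  ∠GKL = 129.45°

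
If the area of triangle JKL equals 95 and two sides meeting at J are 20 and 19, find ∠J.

sin(C) = 2 * 95 / (20 * 19) = 1/2, so C = arcsin(1/2) = 30°.
Since sin(180° - C) = sin(C), the obtuse angle 150° gives the same area, so C = 30° or C = 150°.

30° or 150°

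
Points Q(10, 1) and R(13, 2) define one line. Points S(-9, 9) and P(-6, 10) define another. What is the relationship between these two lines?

Slope of line 1: m1 = (2 - 1)/(13 - 10) = 1/3 = 1/3
Slope of line 2: m2 = (10 - 9)/(-6 - -9) = 1/3 = 1/3
Since m1 = m2 = 1/3, the lines are parallel.

Parallel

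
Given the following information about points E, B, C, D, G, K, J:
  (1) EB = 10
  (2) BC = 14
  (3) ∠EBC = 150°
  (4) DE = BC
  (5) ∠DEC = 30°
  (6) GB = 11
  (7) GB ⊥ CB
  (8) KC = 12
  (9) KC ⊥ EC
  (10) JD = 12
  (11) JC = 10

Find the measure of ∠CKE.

Step 1: By the law of cosines on triangle EBC: EC² = 10² + 14² − 2·10·14·cos(150°) = 538.49, so EC ≈ 23.21.
Step 2: By the law of cosines on triangle KCE: KE² = 12² + 23.21² − 2·12·23.21·cos(90°) = 682.49, so KE ≈ 26.12.
Step 3: By the inverse law of cosines on triangle CKE: cos(∠CKE) = (12² + 26.12² − 23.21²) / (2·12·26.12) = 288/626.99 = 0.4593, so ∠CKE = 62.66°.

Therefore, the measure of angle ∠CKE = 62.66°.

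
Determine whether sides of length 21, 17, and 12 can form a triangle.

Yes.
The triangle inequality requires that the sum of any two sides exceeds the third.
Here 12 + 17 = 29 > 21, so the condition is met.

Yes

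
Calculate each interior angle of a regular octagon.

Each interior angle of a regular n-gon is (n - 2) * 180 / n.
For n = 8: (8 - 2) * 180 / 8 = 1080/8 = 135 degrees.

135 degrees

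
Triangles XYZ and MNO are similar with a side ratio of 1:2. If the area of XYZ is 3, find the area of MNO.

Area ratio = (1/2)^2 = 1/4. Area of MNO = 3 * 4/1 = 12.

12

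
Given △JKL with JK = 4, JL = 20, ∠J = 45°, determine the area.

When two sides and the included angle are known, the area formula is (1/2)ab sin(C).
The height from one side to the opposite vertex is 20 sin(45°) = 10*sqrt(2).
Area = (1/2) * 4 * 10*sqrt(2) = 20*sqrt(2).

20*sqrt(2)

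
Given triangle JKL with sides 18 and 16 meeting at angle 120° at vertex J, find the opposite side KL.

Law of cosines: KL^2 = 18^2 + 16^2 - 2(18)(16)cos(120°) = 868, so KL = 2*sqrt(217).

2*sqrt(217)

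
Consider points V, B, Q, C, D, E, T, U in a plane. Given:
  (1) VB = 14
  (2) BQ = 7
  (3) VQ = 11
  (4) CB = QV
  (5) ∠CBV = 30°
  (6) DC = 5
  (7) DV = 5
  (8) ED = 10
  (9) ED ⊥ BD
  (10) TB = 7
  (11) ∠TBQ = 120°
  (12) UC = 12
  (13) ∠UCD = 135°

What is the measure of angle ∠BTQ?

Step 1: By the law of cosines on triangle TBQ: TQ² = 7² + 7² − 2·7·7·cos(120°) = 147, so TQ = 7·√3.
Step 2: By the inverse law of cosines on triangle BTQ: cos(∠BTQ) = (7² + (7·√3)² − 7²) / (2·7·7·√3) = 147/169.74 = 0.866, so ∠BTQ = 30°.

Therefore, the measure of angle ∠BTQ = 30°.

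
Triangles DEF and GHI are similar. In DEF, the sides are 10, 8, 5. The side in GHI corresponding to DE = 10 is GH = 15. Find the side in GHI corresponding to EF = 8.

k = 15/10 = 3/2. HI = 3/2 * 8 = 12.

12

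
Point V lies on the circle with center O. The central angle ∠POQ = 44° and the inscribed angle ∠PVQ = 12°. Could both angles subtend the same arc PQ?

By the inscribed angle theorem, the inscribed angle for a central angle of 44° should be 44° / 2 = 22°.
The given inscribed angle is 12°, which does not equal 22°.
Therefore, no, they do not correspond to the same arc.

No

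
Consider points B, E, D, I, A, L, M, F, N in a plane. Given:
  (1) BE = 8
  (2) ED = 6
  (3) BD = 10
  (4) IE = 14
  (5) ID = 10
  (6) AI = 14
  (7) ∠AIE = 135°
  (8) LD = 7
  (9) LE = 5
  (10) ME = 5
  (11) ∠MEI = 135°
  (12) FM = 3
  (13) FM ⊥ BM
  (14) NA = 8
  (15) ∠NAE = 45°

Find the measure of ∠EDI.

Step 1: By the inverse law of cosines on triangle EDI: cos(∠EDI) = (6² + 10² − 14²) / (2·6·10) = -60/120 = -0.5, so ∠EDI = 120°.

Therefore, the measure of angle ∠EDI = 120°.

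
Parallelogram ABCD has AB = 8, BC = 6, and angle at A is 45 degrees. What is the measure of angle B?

In a parallelogram, consecutive angles are supplementary (sum to 180°).
angle B = 180 - angle A
angle B = 180 - 45
angle B = 135 degrees

135 degrees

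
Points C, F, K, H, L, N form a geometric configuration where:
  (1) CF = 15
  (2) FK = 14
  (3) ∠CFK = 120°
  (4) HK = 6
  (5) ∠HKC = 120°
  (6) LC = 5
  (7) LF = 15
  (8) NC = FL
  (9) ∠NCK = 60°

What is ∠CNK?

From the given relations: NC = FL = 15.
Step 1: By the law of cosines on triangle CFK: CK² = 15² + 14² − 2·15·14·cos(120°) = 631, so CK ≈ 25.12.
Step 2: By the law of cosines on triangle NCK: NK² = 15² + 25.12² − 2·15·25.12·cos(60°) = 479.2, so NK ≈ 21.89.
Step 3: By the inverse law of cosines on triangle CNK: cos(∠CNK) = (15² + 21.89² − 25.12²) / (2·15·21.89) = 73.2/656.72 = 0.1115, so ∠CNK = 83.6°.

Therefore, the measure of angle ∠CNK = 83.6°.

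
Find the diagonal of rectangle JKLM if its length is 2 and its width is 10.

d = sqrt(2^2 + 10^2) = sqrt(104) = 2*sqrt(26)

2*sqrt(26)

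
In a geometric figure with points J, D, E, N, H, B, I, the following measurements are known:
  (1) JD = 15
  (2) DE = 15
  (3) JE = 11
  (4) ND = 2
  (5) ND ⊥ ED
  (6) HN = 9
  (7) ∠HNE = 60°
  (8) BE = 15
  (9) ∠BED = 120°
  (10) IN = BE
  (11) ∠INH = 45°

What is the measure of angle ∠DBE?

Step 1: By the law of cosines on triangle BED: BD² = 15² + 15² − 2·15·15·cos(120°) = 675, so BD = 15·√3.
Step 2: By the inverse law of cosines on triangle DBE: cos(∠DBE) = ((15·√3)² + 15² − 15²) / (2·15·√3·15) = 675/779.42 = 0.866, so ∠DBE = 30°.

Therefore, the measure of angle ∠DBE = 30°.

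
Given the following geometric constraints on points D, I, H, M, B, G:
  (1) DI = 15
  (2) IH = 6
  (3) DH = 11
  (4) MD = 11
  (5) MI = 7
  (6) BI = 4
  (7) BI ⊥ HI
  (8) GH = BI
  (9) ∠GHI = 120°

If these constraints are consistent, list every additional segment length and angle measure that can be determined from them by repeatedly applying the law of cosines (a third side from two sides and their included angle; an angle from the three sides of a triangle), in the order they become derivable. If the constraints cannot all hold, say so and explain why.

The constraints are consistent. Derivable facts, in order:
After 1 step:
- HB = 2·√13
- IG = 2·√19
- ∠DHI = 121.01°
- ∠DIH = 38.94°
- ∠DIM = 43.23°
- ∠DMI = 110.92°
- ∠HDI = 20.05°
- ∠IDM = 25.84°
After 2 steps:
- ∠BHI = 33.69°
- ∠GIH = 23.41°
- ∠HBI = 56.31°
- ∠HGI = 36.59°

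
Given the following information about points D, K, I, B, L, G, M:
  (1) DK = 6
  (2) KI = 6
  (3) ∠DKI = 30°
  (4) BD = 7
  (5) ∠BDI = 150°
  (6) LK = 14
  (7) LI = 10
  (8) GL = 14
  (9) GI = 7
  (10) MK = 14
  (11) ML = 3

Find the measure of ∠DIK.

Step 1: By the law of cosines on triangle IKD: ID² = 6² + 6² − 2·6·6·cos(30°) = 9.65, so ID ≈ 3.11.
Step 2: By the inverse law of cosines on triangle DIK: cos(∠DIK) = (3.11² + 6² − 6²) / (2·3.11·6) = 9.65/37.27 = 0.2588, so ∠DIK = 75°.

Therefore, the measure of angle ∠DIK = 75°.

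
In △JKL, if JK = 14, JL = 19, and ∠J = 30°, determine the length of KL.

Law of cosines: KL^2 = 14^2 + 19^2 - 2(14)(19)cos(30°) = 557 - 266*sqrt(3), so KL = sqrt(557 - 266*sqrt(3)).

sqrt(557 - 266*sqrt(3))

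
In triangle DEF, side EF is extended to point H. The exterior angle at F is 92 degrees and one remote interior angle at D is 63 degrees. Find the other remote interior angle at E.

By the exterior angle theorem: exterior angle = sum of remote interior angles.
92 = 63 + angle E
angle E = 92 - 63 = 29 degrees

29 degrees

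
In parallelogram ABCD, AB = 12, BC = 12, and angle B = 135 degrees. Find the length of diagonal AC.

Using the law of cosines:
d^2 = 12^2 + 12^2 - 2(12)(12)cos(135 degrees)
d^2 = 144 + 144 - 288*-sqrt(2)/2
d^2 = 144*sqrt(2) + 288
d = 12*sqrt(sqrt(2) + 2)

12*sqrt(sqrt(2) + 2)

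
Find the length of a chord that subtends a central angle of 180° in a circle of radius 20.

Chord = 2(20) sin(90°) = 40

40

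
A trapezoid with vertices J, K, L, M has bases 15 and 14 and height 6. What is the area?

Area of a trapezoid = (base1 + base2) * height / 2
Area = (15 + 14) * 6 / 2
Area = 29 * 6 / 2
Area = 174 / 2
Area = 87

87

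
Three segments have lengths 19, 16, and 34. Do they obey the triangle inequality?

For three segments to close into a triangle, no single side can be as long as the other two combined.
The longest side is 34, and 16 + 19 = 35 > 34.
A triangle can be formed.

Yes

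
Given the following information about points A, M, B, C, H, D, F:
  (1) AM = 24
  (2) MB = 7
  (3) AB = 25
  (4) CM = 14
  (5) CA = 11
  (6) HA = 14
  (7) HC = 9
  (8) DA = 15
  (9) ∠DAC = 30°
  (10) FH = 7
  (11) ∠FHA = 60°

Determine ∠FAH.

Step 1: By the law of cosines on triangle AHF: AF² = 14² + 7² − 2·14·7·cos(60°) = 147, so AF = 7·√3.
Step 2: By the inverse law of cosines on triangle FAH: cos(∠FAH) = ((7·√3)² + 14² − 7²) / (2·7·√3·14) = 294/339.48 = 0.866, so ∠FAH = 30°.

Therefore, the measure of angle ∠FAH = 30°.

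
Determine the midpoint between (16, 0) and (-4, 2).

M = ((x₁ + x₂)/2, (y₁ + y₂)/2)
= ((16 + -4)/2, (0 + 2)/2)
= (12/2, 2/2) = (6, 1)

(6, 1)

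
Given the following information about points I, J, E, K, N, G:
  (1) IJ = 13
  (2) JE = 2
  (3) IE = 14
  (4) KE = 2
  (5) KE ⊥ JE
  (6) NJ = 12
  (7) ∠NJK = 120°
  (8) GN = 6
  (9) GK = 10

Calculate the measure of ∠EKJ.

Step 1: By the law of cosines on triangle KEJ: KJ² = 2² + 2² − 2·2·2·cos(90°) = 8, so KJ = 2·√2.
Step 2: By the inverse law of cosines on triangle EKJ: cos(∠EKJ) = (2² + (2·√2)² − 2²) / (2·2·2·√2) = 8/11.31 = 0.7071, so ∠EKJ = 45°.

Therefore, the measure of angle ∠EKJ = 45°.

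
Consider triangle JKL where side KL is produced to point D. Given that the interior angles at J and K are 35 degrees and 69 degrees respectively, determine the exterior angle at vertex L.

Exterior angle = 35 + 69 = 104 degrees (exterior angle theorem).

104 degrees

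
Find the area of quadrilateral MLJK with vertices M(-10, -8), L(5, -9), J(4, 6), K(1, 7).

Using the Shoelace formula for a quadrilateral (vertices in order):
Area = (1/2)|sum of (x_i * y_(i+1) - x_(i+1) * y_i)|
Terms: (-10*-9 - 5*-8) = 130, (5*6 - 4*-9) = 66, (4*7 - 1*6) = 22, (1*-8 - -10*7) = 62
Sum = 280
Area = (1/2)(280) = 140

140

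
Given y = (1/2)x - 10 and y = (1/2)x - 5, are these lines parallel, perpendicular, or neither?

Slope of line 1: m1 = 1/2
Slope of line 2: m2 = 1/2
m1 = m2, so the lines are parallel.

Parallel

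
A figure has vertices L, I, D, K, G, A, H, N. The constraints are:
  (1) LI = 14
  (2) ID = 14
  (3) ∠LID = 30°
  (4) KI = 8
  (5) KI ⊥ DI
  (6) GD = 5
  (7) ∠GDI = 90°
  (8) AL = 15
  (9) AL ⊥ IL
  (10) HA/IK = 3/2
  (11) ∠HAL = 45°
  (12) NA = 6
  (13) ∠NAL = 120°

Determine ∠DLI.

Step 1: By the law of cosines on triangle LID: LD² = 14² + 14² − 2·14·14·cos(30°) = 52.52, so LD ≈ 7.25.
Step 2: By the inverse law of cosines on triangle DLI: cos(∠DLI) = (7.25² + 14² − 14²) / (2·7.25·14) = 52.52/202.91 = 0.2588, so ∠DLI = 75°.

Therefore, the measure of angle ∠DLI = 75°.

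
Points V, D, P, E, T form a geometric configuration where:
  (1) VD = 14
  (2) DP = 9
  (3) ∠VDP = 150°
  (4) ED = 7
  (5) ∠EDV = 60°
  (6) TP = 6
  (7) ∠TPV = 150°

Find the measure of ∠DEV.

Step 1: By the law of cosines on triangle EDV: EV² = 7² + 14² − 2·7·14·cos(60°) = 147, so EV = 7·√3.
Step 2: By the inverse law of cosines on triangle DEV: cos(∠DEV) = (7² + (7·√3)² − 14²) / (2·7·7·√3) = 0/169.74 = 0, so ∠DEV = 90°.

Therefore, the measure of angle ∠DEV = 90°.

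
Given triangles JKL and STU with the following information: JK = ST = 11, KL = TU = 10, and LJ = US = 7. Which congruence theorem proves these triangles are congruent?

The given information provides:
JK = ST = 11, KL = TU = 10, and LJ = US = 7
This matches the SSS congruence theorem.
All three pairs of corresponding sides are equal (Side-Side-Side).

SSS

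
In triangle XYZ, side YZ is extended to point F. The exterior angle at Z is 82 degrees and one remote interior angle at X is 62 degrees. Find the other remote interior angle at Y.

angle Y = 82 - 62 = 20 degrees (exterior angle theorem).

20 degrees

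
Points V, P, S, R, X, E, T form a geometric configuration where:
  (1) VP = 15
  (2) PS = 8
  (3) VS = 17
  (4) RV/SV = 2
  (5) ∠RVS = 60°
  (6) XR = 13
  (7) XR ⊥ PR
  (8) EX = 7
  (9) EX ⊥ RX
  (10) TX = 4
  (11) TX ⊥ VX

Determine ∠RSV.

From the given relations: RV = 2·SV = 2·17 = 34.
Step 1: By the law of cosines on triangle SVR: SR² = 17² + 34² − 2·17·34·cos(60°) = 867, so SR = 17·√3.
Step 2: By the inverse law of cosines on triangle RSV: cos(∠RSV) = ((17·√3)² + 17² − 34²) / (2·17·√3·17) = 0/1001.13 = 0, so ∠RSV = 90°.

Therefore, the measure of angle ∠RSV = 90°.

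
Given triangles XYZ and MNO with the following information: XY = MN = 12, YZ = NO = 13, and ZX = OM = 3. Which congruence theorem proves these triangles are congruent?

Consider the given information: XY = MN = 12, YZ = NO = 13, and ZX = OM = 3
This is not SAS or AAS: SAS requires two sides and the included angle between them. AAS requires two angles and a non-included side.
The correct criterion is SSS. All three pairs of corresponding sides are equal (Side-Side-Side).

SSS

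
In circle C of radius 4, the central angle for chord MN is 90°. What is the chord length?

Chord = 2(4) sin(45°) = 4*sqrt(2)

4*sqrt(2)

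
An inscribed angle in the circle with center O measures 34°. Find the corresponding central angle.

By the inscribed angle theorem, the central angle is twice the inscribed angle.
Central angle = 2 × 34° = 68°

68°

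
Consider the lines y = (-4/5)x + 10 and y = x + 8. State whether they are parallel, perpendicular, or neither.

Slope of line 1: m1 = -4/5
Slope of line 2: m2 = 1
m1 != m2 (-4/5 != 1), so not parallel.
m1 * m2 = (-4/5) * (1) = -4/5 != -1, so not perpendicular.
The lines are neither parallel nor perpendicular.

Neither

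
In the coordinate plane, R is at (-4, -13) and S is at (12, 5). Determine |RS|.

The horizontal distance is |12 - -4| = 16 and the vertical distance is |5 - -13| = 18.
By the Pythagorean theorem, d = sqrt(16^2 + 18^2) = sqrt(580) = 2*sqrt(145).

2*sqrt(145)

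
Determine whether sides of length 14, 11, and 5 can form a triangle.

Sort the sides: 5, 11, 14.
It suffices to check that the sum of the two smallest exceeds the largest:
5 + 11 = 16 > 14. ✓
Yes, a valid triangle can be formed.

Yes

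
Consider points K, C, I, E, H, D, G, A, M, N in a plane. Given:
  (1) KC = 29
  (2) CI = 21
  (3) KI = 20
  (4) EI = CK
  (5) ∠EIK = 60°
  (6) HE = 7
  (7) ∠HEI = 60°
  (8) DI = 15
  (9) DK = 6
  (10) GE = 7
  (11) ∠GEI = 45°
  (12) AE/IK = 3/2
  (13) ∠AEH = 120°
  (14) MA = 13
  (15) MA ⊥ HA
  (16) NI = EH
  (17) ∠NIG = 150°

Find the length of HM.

From the given relations: AE = 3/2·IK = 3/2·20 = 30.
Step 1: By the law of cosines on triangle HEA: HA² = 7² + 30² − 2·7·30·cos(120°) = 1159, so HA ≈ 34.04.
Step 2: By the law of cosines on triangle HAM: HM² = 34.04² + 13² − 2·34.04·13·cos(90°) = 1328, so HM = 4·√83.

Therefore, the length of HM = 4·√83.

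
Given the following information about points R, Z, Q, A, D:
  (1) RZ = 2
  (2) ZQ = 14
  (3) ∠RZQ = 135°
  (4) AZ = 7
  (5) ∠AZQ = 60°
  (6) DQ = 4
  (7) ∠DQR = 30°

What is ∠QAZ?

Step 1: By the law of cosines on triangle AZQ: AQ² = 7² + 14² − 2·7·14·cos(60°) = 147, so AQ = 7·√3.
Step 2: By the inverse law of cosines on triangle QAZ: cos(∠QAZ) = ((7·√3)² + 7² − 14²) / (2·7·√3·7) = 0/169.74 = 0, so ∠QAZ = 90°.

Therefore, the measure of angle ∠QAZ = 90°.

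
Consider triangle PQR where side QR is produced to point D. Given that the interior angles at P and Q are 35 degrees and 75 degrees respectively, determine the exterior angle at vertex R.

The interior angle at R is 180 - 35 - 75 = 70 degrees.
The exterior angle and interior angle at R are supplementary:
Exterior angle = 180 - 70 = 110 degrees.

110 degrees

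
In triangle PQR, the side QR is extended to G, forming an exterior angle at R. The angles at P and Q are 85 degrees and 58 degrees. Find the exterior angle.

Exterior angle = 85 + 58 = 143 degrees (exterior angle theorem).

143 degrees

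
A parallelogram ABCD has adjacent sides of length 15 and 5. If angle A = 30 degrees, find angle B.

Opposite sides of a parallelogram are parallel, so consecutive angles form co-interior angles on a transversal.
Co-interior angles sum to 180°, giving angle B = 180 - 30 = 150 degrees.

150 degrees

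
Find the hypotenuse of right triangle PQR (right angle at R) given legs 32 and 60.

PQ = sqrt(32^2 + 60^2) = sqrt(4624) = 68

68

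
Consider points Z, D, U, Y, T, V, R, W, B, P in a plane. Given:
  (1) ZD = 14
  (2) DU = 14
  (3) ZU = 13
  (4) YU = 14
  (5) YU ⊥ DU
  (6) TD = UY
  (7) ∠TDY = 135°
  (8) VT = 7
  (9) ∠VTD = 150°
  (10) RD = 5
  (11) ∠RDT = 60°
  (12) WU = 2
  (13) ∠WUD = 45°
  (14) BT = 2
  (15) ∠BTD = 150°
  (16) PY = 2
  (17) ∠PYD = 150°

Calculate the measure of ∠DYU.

Step 1: By the law of cosines on triangle YUD: YD² = 14² + 14² − 2·14·14·cos(90°) = 392, so YD = 14·√2.
Step 2: By the inverse law of cosines on triangle DYU: cos(∠DYU) = ((14·√2)² + 14² − 14²) / (2·14·√2·14) = 392/554.37 = 0.7071, so ∠DYU = 45°.

Therefore, the measure of angle ∠DYU = 45°.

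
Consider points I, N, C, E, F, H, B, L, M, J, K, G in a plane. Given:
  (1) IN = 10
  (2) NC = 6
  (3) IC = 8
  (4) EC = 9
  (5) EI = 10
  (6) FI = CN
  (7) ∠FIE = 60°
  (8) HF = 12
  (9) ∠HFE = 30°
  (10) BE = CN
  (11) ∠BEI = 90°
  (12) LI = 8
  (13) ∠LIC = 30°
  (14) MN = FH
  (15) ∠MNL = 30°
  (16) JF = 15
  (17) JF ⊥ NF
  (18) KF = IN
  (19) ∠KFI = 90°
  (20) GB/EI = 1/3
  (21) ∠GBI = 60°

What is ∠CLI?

Step 1: By the law of cosines on triangle LIC: LC² = 8² + 8² − 2·8·8·cos(30°) = 17.15, so LC ≈ 4.14.
Step 2: By the inverse law of cosines on triangle CLI: cos(∠CLI) = (4.14² + 8² − 8²) / (2·4.14·8) = 17.15/66.26 = 0.2588, so ∠CLI = 75°.

Therefore, the measure of angle ∠CLI = 75°.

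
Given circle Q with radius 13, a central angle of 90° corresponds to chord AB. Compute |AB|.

Drop a perpendicular from the center to the chord, bisecting both the chord and the central angle.
Each half-chord = r sin(θ/2) = 13 sin(45°).
The full chord = 2 × 13 × sin(45°) = 13*sqrt(2).

13*sqrt(2)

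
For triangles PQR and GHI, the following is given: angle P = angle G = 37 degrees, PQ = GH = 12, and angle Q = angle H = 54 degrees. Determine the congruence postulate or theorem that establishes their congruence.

The given information matches ASA: Two pairs of corresponding angles and the included side are equal (Angle-Side-Angle).

ASA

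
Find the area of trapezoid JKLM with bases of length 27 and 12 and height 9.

Area = (27 + 12) * 9 / 2 = 351 / 2 = 351/2

351/2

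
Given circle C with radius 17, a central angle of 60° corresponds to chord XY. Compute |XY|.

Chord length = 2r sin(θ/2)
= 2 × 17 × sin(60°/2)
= 2 × 17 × sin(30°)
= 17

17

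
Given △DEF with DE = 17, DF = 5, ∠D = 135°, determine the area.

When two sides and the included angle are known, the area formula is (1/2)ab sin(C).
The height from one side to the opposite vertex is 5 sin(135°) = 5*sqrt(2)/2.
Area = (1/2) * 17 * 5*sqrt(2)/2 = 85*sqrt(2)/4.

85*sqrt(2)/4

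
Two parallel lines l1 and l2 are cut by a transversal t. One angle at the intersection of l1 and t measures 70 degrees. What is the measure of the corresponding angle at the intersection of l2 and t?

Corresponding angles are equal: 70 degrees.

70 degrees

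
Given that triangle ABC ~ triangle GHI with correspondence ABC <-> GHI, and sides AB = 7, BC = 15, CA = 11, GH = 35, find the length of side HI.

Similar triangles have proportional sides. Setting up the proportion:
GH / AB = HI / BC
35 / 7 = HI / 15
HI = 15 * 35 / 7 = 75.

75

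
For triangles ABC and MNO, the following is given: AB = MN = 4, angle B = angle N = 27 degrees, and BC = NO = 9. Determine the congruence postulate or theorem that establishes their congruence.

Consider the given information: AB = MN = 4, angle B = angle N = 27 degrees, and BC = NO = 9
This is not SSS or HL: SSS requires all three pairs of sides, but we don't have that. HL only applies to right triangles with matching hypotenuse and leg.
The correct criterion is SAS. Two pairs of corresponding sides and the included angle are equal (Side-Angle-Side).

SAS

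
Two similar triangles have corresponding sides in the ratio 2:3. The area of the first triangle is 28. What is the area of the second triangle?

Area ratio = (2/3)^2 = 4/9. Area of the second triangle = 28 * 9/4 = 63.

63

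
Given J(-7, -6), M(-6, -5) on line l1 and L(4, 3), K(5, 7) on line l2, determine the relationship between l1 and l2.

Slope of line 1: m1 = (-5 - -6)/(-6 - -7) = 1/1 = 1
Slope of line 2: m2 = (7 - 3)/(5 - 4) = 4/1 = 4
For parallel lines we need equal slopes: 1 != 4.
For perpendicular lines we need m1*m2 = -1: (1)(4) = 4 != -1.
Since neither condition holds, the lines are neither parallel nor perpendicular.

Neither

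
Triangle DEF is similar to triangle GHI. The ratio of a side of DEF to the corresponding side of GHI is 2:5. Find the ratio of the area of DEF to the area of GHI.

Area scales with the square of linear dimensions. If every length is multiplied by 2/5, then the area is multiplied by (2/5)^2 = 4/25.
The area ratio is 4:25.

4:25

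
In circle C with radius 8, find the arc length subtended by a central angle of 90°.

Arc length = 2πr × θ/360
= 2π × 8 × 1/4
= 4*pi

4*pi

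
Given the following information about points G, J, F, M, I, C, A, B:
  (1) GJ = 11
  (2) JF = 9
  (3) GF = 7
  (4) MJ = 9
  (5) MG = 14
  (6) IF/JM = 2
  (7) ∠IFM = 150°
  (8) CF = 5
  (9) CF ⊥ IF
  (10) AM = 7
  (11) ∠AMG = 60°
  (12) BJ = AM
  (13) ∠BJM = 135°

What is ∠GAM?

Step 1: By the law of cosines on triangle AMG: AG² = 7² + 14² − 2·7·14·cos(60°) = 147, so AG = 7·√3.
Step 2: By the inverse law of cosines on triangle GAM: cos(∠GAM) = ((7·√3)² + 7² − 14²) / (2·7·√3·7) = 0/169.74 = 0, so ∠GAM = 90°.

Therefore, the measure of angle ∠GAM = 90°.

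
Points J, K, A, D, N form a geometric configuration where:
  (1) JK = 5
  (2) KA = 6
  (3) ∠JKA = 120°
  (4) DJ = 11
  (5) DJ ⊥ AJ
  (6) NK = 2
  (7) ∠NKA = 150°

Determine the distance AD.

Step 1: By the law of cosines on triangle JKA: JA² = 5² + 6² − 2·5·6·cos(120°) = 91, so JA = √91.
Step 2: By the law of cosines on triangle AJD: AD² = √91² + 11² − 2·√91·11·cos(90°) = 212, so AD = 2·√53.

Therefore, the length of AD = 2·√53.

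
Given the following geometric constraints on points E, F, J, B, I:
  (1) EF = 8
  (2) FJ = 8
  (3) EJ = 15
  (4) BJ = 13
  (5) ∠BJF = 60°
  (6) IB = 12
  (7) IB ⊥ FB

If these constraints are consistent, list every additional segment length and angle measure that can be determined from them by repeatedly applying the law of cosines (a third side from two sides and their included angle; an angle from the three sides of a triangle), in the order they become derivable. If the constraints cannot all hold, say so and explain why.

The constraints are consistent. Derivable facts, in order:
After 1 step:
- FB = √129
- ∠EFJ = 139.27°
- ∠EJF = 20.36°
- ∠FEJ = 20.36°
After 2 steps:
- FI ≈ 16.52
- ∠BFJ = 82.41°
- ∠FBJ = 37.59°
After 3 steps:
- ∠BFI = 46.57°
- ∠BIF = 43.43°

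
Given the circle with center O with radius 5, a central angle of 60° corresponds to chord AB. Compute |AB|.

Drop a perpendicular from the center to the chord, bisecting both the chord and the central angle.
Each half-chord = r sin(θ/2) = 5 sin(30°).
The full chord = 2 × 5 × sin(30°) = 5.

5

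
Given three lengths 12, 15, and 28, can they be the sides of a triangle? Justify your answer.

Check the triangle inequality: 12 + 15 = 27 ≤ 28.
Since the sum of two sides does not exceed the third, no triangle can be formed.

No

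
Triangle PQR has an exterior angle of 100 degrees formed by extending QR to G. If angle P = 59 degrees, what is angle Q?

The exterior angle theorem states that an exterior angle equals the sum of the two non-adjacent interior angles.
So 100 = 59 + angle Q, which gives angle Q = 100 - 59 = 41 degrees.

41 degrees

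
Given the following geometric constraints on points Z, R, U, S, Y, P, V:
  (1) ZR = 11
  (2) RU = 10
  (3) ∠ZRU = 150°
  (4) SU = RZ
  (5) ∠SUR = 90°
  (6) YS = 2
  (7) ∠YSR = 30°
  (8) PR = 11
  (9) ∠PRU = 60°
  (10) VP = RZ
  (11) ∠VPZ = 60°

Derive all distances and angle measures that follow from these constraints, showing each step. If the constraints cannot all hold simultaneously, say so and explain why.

The constraints are consistent.

From the given relations:
  SU = RZ = 11
  VP = RZ = 11

Step 1: From ZR = 11, RU = 10, and ∠ZRU = 150°, by the law of cosines:
  ZU² = ZR² + RU² - 2·ZR·RU·cos(150°) = 121 + 100 + 190.5 = 411.5
  ZU ≈ 20.29

Step 2: From RU = 10, US = 11, and ∠RUS = 90°, by the law of cosines:
  RS² = RU² + US² - 2·RU·US·cos(90°) = 100 + 121 - 0 = 221
  RS ≈ 14.87

Step 3: From UR = 10, RP = 11, and ∠URP = 60°, by the law of cosines:
  UP² = UR² + RP² - 2·UR·RP·cos(60°) = 100 + 121 - 110 = 111
  UP = √111

Step 4: From RS = 14.87, SY = 2, and ∠RSY = 30°, by the law of cosines:
  RY² = RS² + SY² - 2·RS·SY·cos(30°) = 221 + 4 - 51.5 = 173.5
  RY ≈ 13.17

Step 5: From ZR = 11, ZU = 20.29, RU = 10, by the inverse law of cosines:
  cos(∠RZU) = (ZR² + ZU² - RU²) / (2·ZR·ZU)
  ∠RZU = 14.27°

Step 6: From RS = 14.87, RU = 10, SU = 11, by the inverse law of cosines:
  cos(∠SRU) = (RS² + RU² - SU²) / (2·RS·RU)
  ∠SRU = 47.73°

Step 7: From UP = √111, UR = 10, PR = 11, by the inverse law of cosines:
  cos(∠PUR) = (UP² + UR² - PR²) / (2·UP·UR)
  ∠PUR = 64.72°

Step 8: From UR = 10, UZ = 20.29, RZ = 11, by the inverse law of cosines:
  cos(∠RUZ) = (UR² + UZ² - RZ²) / (2·UR·UZ)
  ∠RUZ = 15.73°

Step 9: From SR = 14.87, SU = 11, RU = 10, by the inverse law of cosines:
  cos(∠RSU) = (SR² + SU² - RU²) / (2·SR·SU)
  ∠RSU = 42.27°

Step 10: From PR = 11, PU = √111, RU = 10, by the inverse law of cosines:
  cos(∠RPU) = (PR² + PU² - RU²) / (2·PR·PU)
  ∠RPU = 55.28°

Step 11: From RS = 14.87, RY = 13.17, SY = 2, by the inverse law of cosines:
  cos(∠SRY) = (RS² + RY² - SY²) / (2·RS·RY)
  ∠SRY = 4.35°

Step 12: From YR = 13.17, YS = 2, RS = 14.87, by the inverse law of cosines:
  cos(∠RYS) = (YR² + YS² - RS²) / (2·YR·YS)
  ∠RYS = 145.65°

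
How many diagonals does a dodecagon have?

Total line segments between 12 vertices = C(12,2) = 66.
Subtract the 12 sides: 66 - 12 = 54 diagonals.

54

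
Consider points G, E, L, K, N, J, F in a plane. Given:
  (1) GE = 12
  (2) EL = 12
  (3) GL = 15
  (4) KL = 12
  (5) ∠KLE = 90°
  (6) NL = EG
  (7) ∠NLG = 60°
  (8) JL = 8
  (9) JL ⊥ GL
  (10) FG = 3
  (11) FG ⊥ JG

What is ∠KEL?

Step 1: By the law of cosines on triangle ELK: EK² = 12² + 12² − 2·12·12·cos(90°) = 288, so EK = 12·√2.
Step 2: By the inverse law of cosines on triangle KEL: cos(∠KEL) = ((12·√2)² + 12² − 12²) / (2·12·√2·12) = 288/407.29 = 0.7071, so ∠KEL = 45°.

Therefore, the measure of angle ∠KEL = 45°.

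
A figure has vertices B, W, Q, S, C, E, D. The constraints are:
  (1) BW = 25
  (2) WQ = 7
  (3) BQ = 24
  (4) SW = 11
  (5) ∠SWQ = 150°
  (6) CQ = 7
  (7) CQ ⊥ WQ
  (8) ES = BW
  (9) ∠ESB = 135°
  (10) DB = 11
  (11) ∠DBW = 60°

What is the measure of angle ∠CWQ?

Step 1: By the law of cosines on triangle WQC: WC² = 7² + 7² − 2·7·7·cos(90°) = 98, so WC = 7·√2.
Step 2: By the inverse law of cosines on triangle CWQ: cos(∠CWQ) = ((7·√2)² + 7² − 7²) / (2·7·√2·7) = 98/138.59 = 0.7071, so ∠CWQ = 45°.

Therefore, the measure of angle ∠CWQ = 45°.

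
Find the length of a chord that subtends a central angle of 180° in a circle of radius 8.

Drop a perpendicular from the center to the chord, bisecting both the chord and the central angle.
Each half-chord = r sin(θ/2) = 8 sin(90°).
The full chord = 2 × 8 × sin(90°) = 16.

16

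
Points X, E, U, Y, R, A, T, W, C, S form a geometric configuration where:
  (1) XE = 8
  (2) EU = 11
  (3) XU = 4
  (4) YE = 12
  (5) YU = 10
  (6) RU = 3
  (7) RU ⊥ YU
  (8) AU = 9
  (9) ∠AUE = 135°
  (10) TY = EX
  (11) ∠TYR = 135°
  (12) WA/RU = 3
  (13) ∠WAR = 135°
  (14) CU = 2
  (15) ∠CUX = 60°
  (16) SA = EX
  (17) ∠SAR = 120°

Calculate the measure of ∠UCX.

Step 1: By the law of cosines on triangle CUX: CX² = 2² + 4² − 2·2·4·cos(60°) = 12, so CX = 2·√3.
Step 2: By the inverse law of cosines on triangle UCX: cos(∠UCX) = (2² + (2·√3)² − 4²) / (2·2·2·√3) = 0/13.86 = 0, so ∠UCX = 90°.

Therefore, the measure of angle ∠UCX = 90°.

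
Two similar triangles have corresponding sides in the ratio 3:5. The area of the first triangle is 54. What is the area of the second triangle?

The ratio of areas of similar triangles = (side ratio)^2.
Side ratio = 3:5, so area ratio = 9:25.
Area of the second triangle / Area of the first triangle = 25/9
Area of the second triangle = 54 * 25/9 = 150

150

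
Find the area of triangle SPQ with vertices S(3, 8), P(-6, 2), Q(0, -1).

The Shoelace formula computes the area from vertex coordinates by summing cross products.
For vertices (3,8), (-6,2), (0,-1):
Signed sum = 3*2 - -6*8 + -6*-1 - 0*2 + 0*8 - 3*-1
= 54 + 6 + 3 = 63
Area = (1/2)|63| = 63/2.

63/2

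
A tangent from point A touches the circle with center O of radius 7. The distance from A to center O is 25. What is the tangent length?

tangent = √(d² - r²) = √(25² - 7²) = √(625 - 49) = √576 = 24

24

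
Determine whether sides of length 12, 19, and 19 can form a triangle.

Sort the sides: 12, 19, 19.
It suffices to check that the sum of the two smallest exceeds the largest:
12 + 19 = 31 > 19. ✓
Yes, a valid triangle can be formed.

Yes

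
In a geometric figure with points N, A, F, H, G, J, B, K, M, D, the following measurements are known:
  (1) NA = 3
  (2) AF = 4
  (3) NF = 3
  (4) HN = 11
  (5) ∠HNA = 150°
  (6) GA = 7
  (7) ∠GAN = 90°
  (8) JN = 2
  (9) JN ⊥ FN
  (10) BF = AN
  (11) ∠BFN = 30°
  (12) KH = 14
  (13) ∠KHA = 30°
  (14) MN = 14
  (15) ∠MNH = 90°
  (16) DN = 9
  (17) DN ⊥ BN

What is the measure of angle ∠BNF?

From the given relations: BF = AN = 3.
Step 1: By the law of cosines on triangle NFB: NB² = 3² + 3² − 2·3·3·cos(30°) = 2.41, so NB ≈ 1.55.
Step 2: By the inverse law of cosines on triangle BNF: cos(∠BNF) = (1.55² + 3² − 3²) / (2·1.55·3) = 2.41/9.32 = 0.2588, so ∠BNF = 75°.

Therefore, the measure of angle ∠BNF = 75°.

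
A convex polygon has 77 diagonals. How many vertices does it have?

Using d = n(n - 3)/2, we solve 77 = n(n - 3)/2.
So n(n - 3) = 154.
Testing n = 14: 14 * 11 = 154 = 154. Correct.
The polygon has 14 sides.

14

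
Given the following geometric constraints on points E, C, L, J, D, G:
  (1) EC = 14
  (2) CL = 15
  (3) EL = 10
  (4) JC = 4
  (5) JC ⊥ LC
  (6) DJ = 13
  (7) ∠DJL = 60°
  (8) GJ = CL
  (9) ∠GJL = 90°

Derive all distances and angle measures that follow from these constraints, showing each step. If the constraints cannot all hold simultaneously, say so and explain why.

The constraints are consistent.

From the given relations:
  GJ = CL = 15

Step 1: From LC = 15, CJ = 4, and ∠LCJ = 90°, by the law of cosines:
  LJ² = LC² + CJ² - 2·LC·CJ·cos(90°) = 225 + 16 - 0 = 241
  LJ ≈ 15.52

Step 2: From EC = 14, EL = 10, CL = 15, by the inverse law of cosines:
  cos(∠CEL) = (EC² + EL² - CL²) / (2·EC·EL)
  ∠CEL = 75.31°

Step 3: From CE = 14, CL = 15, EL = 10, by the inverse law of cosines:
  cos(∠ECL) = (CE² + CL² - EL²) / (2·CE·CL)
  ∠ECL = 40.16°

Step 4: From LC = 15, LE = 10, CE = 14, by the inverse law of cosines:
  cos(∠CLE) = (LC² + LE² - CE²) / (2·LC·LE)
  ∠CLE = 64.53°

Step 5: From LJ = 15.52, JD = 13, and ∠LJD = 60°, by the law of cosines:
  LD² = LJ² + JD² - 2·LJ·JD·cos(60°) = 241 + 169 - 201.8 = 208.2
  LD ≈ 14.43

Step 6: From LJ = 15.52, JG = 15, and ∠LJG = 90°, by the law of cosines:
  LG² = LJ² + JG² - 2·LJ·JG·cos(90°) = 241 + 225 - 0 = 466
  LG ≈ 21.59

Step 7: From LC = 15, LJ = 15.52, CJ = 4, by the inverse law of cosines:
  cos(∠CLJ) = (LC² + LJ² - CJ²) / (2·LC·LJ)
  ∠CLJ = 14.93°

Step 8: From JC = 4, JL = 15.52, CL = 15, by the inverse law of cosines:
  cos(∠CJL) = (JC² + JL² - CL²) / (2·JC·JL)
  ∠CJL = 75.07°

Step 9: From LD = 14.43, LJ = 15.52, DJ = 13, by the inverse law of cosines:
  cos(∠DLJ) = (LD² + LJ² - DJ²) / (2·LD·LJ)
  ∠DLJ = 51.29°

Step 10: From LG = 21.59, LJ = 15.52, GJ = 15, by the inverse law of cosines:
  cos(∠GLJ) = (LG² + LJ² - GJ²) / (2·LG·LJ)
  ∠GLJ = 44.02°

Step 11: From DJ = 13, DL = 14.43, JL = 15.52, by the inverse law of cosines:
  cos(∠JDL) = (DJ² + DL² - JL²) / (2·DJ·DL)
  ∠JDL = 68.71°

Step 12: From GJ = 15, GL = 21.59, JL = 15.52, by the inverse law of cosines:
  cos(∠JGL) = (GJ² + GL² - JL²) / (2·GJ·GL)
  ∠JGL = 45.98°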